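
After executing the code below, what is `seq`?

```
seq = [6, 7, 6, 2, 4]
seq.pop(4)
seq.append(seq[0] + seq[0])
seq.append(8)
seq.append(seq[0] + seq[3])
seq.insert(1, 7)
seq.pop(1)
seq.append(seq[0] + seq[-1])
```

[6, 7, 6, 2, 12, 8, 8, 14]

pop(4) removes 4 → [6, 7, 6, 2]
append seq[0]+seq[0] = 6+6 = 12 → [6, 7, 6, 2, 12]
append 8 → [6, 7, 6, 2, 12, 8]
append seq[0]+seq[3] = 6+2 = 8 → [6, 7, 6, 2, 12, 8, 8]
insert 7 at 1 → [6, 7, 7, 6, 2, 12, 8, 8]
pop(1) removes 7 → [6, 7, 6, 2, 12, 8, 8]
append seq[0]+seq[-1] = 6+8 = 14 → [6, 7, 6, 2, 12, 8, 8, 14]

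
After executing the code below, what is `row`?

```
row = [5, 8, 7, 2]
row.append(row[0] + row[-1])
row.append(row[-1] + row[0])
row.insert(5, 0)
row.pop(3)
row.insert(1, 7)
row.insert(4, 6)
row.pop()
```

append row[0]+row[-1] = 5+2 = 7 → [5, 8, 7, 2, 7]
append row[-1]+row[0] = 7+5 = 12 → [5, 8, 7, 2, 7, 12]
insert 0 at 5 → [5, 8, 7, 2, 7, 0, 12]
pop(3) removes 2 → [5, 8, 7, 7, 0, 12]
insert 7 at 1 → [5, 7, 8, 7, 7, 0, 12]
insert 6 at 4 → [5, 7, 8, 7, 6, 7, 0, 12]
pop() removes 12 → [5, 7, 8, 7, 6, 7, 0]

[5, 7, 8, 7, 6, 7, 0]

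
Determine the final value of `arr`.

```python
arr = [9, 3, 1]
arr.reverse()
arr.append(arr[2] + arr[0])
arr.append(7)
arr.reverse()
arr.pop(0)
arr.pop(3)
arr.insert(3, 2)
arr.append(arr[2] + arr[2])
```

[10, 9, 3, 2, 6]

reverse → [1, 3, 9]
append arr[2]+arr[0] = 9+1 = 10 → [1, 3, 9, 10]
append 7 → [1, 3, 9, 10, 7]
reverse → [7, 10, 9, 3, 1]
pop(0) removes 7 → [10, 9, 3, 1]
pop(3) removes 1 → [10, 9, 3]
insert 2 at 3 → [10, 9, 3, 2]
append arr[2]+arr[2] = 3+3 = 6 → [10, 9, 3, 2, 6]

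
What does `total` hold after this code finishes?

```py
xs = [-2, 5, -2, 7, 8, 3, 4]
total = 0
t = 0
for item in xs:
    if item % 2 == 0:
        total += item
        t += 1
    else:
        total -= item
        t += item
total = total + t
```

12

item=-2: even, total = 0+(-2) = -2; t=1
item=5: not even, total = (-2)-5 = -7; t=6
item=-2: even, total = (-7)+(-2) = -9; t=7
item=7: not even, total = (-9)-7 = -16; t=14
item=8: even, total = (-16)+8 = -8; t=15
item=3: not even, total = (-8)-3 = -11; t=18
item=4: even, total = (-11)+4 = -7; t=19
total+t = (-7)+19 = 12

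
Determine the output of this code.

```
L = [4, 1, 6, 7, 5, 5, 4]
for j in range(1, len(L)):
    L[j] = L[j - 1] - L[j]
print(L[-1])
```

-24

j=1: L[1] = 4-1 = 3 → [4, 3, 6, 7, 5, 5, 4]
j=2: L[2] = 3-6 = -3 → [4, 3, -3, 7, 5, 5, 4]
j=3: L[3] = (-3)-7 = -10 → [4, 3, -3, -10, 5, 5, 4]
j=4: L[4] = (-10)-5 = -15 → [4, 3, -3, -10, -15, 5, 4]
j=5: L[5] = (-15)-5 = -20 → [4, 3, -3, -10, -15, -20, 4]
j=6: L[6] = (-20)-4 = -24 → [4, 3, -3, -10, -15, -20, -24]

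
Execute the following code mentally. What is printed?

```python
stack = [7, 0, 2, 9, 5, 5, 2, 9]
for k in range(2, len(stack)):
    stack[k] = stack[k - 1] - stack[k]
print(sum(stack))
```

-98

k=2: stack[2] = 0-2 = -2 → [7, 0, -2, 9, 5, 5, 2, 9]
k=3: stack[3] = (-2)-9 = -11 → [7, 0, -2, -11, 5, 5, 2, 9]
k=4: stack[4] = (-11)-5 = -16 → [7, 0, -2, -11, -16, 5, 2, 9]
k=5: stack[5] = (-16)-5 = -21 → [7, 0, -2, -11, -16, -21, 2, 9]
k=6: stack[6] = (-21)-2 = -23 → [7, 0, -2, -11, -16, -21, -23, 9]
k=7: stack[7] = (-23)-9 = -32 → [7, 0, -2, -11, -16, -21, -23, -32]
sum = -98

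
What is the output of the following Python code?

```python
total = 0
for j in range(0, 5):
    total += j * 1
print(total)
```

j=0: total = 0+0*1 = 0
j=1: total = 0+1*1 = 1
j=2: total = 1+2*1 = 3
j=3: total = 3+3*1 = 6
j=4: total = 6+4*1 = 10

10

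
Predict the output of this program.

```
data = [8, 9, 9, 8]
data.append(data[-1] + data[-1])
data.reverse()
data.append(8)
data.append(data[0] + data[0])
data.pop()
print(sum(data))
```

append data[-1]+data[-1] = 8+8 = 16 → [8, 9, 9, 8, 16]
reverse → [16, 8, 9, 9, 8]
append 8 → [16, 8, 9, 9, 8, 8]
append data[0]+data[0] = 16+16 = 32 → [16, 8, 9, 9, 8, 8, 32]
pop() removes 32 → [16, 8, 9, 9, 8, 8]
sum = 58

58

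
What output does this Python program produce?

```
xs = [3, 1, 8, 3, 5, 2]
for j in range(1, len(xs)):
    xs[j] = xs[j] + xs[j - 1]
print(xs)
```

j=1: xs[1] = 1+3 = 4 → [3, 4, 8, 3, 5, 2]
j=2: xs[2] = 8+4 = 12 → [3, 4, 12, 3, 5, 2]
j=3: xs[3] = 3+12 = 15 → [3, 4, 12, 15, 5, 2]
j=4: xs[4] = 5+15 = 20 → [3, 4, 12, 15, 20, 2]
j=5: xs[5] = 2+20 = 22 → [3, 4, 12, 15, 20, 22]

[3, 4, 12, 15, 20, 22]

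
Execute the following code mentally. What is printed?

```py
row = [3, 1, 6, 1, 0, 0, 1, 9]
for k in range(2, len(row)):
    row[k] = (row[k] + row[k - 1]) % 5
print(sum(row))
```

22

k=2: row[2] = (6+1)%5 = 2 → [3, 1, 2, 1, 0, 0, 1, 9]
k=3: row[3] = (1+2)%5 = 3 → [3, 1, 2, 3, 0, 0, 1, 9]
k=4: row[4] = (0+3)%5 = 3 → [3, 1, 2, 3, 3, 0, 1, 9]
k=5: row[5] = (0+3)%5 = 3 → [3, 1, 2, 3, 3, 3, 1, 9]
k=6: row[6] = (1+3)%5 = 4 → [3, 1, 2, 3, 3, 3, 4, 9]
k=7: row[7] = (9+4)%5 = 3 → [3, 1, 2, 3, 3, 3, 4, 3]
sum = 22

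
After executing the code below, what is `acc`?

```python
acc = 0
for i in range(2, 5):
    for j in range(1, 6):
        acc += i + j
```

i=2,j=1: acc = 0+3 = 3
i=2,j=2: acc = 3+4 = 7
i=2,j=3: acc = 7+5 = 12
i=2,j=4: acc = 12+6 = 18
i=2,j=5: acc = 18+7 = 25
i=3,j=1: acc = 25+4 = 29
i=3,j=2: acc = 29+5 = 34
i=3,j=3: acc = 34+6 = 40
i=3,j=4: acc = 40+7 = 47
i=3,j=5: acc = 47+8 = 55
i=4,j=1: acc = 55+5 = 60
i=4,j=2: acc = 60+6 = 66
i=4,j=3: acc = 66+7 = 73
i=4,j=4: acc = 73+8 = 81
i=4,j=5: acc = 81+9 = 90

90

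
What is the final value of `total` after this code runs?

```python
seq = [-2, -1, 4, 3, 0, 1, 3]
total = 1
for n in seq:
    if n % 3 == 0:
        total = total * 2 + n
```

n=-2: not %3==0
n=-1: not %3==0
n=4: not %3==0
n=3: %3==0, total = 1*2+3 = 5
n=0: %3==0, total = 5*2+0 = 10
n=1: not %3==0
n=3: %3==0, total = 10*2+3 = 23

23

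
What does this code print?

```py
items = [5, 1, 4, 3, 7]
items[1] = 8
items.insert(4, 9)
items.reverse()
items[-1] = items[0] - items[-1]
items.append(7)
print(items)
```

[7, 9, 3, 4, 8, 2, 7]

items[1] = 8 → [5, 8, 4, 3, 7]
insert 9 at 4 → [5, 8, 4, 3, 9, 7]
reverse → [7, 9, 3, 4, 8, 5]
items[-1] = items[0]-items[-1] = 7-5 = 2 → [7, 9, 3, 4, 8, 2]
append 7 → [7, 9, 3, 4, 8, 2, 7]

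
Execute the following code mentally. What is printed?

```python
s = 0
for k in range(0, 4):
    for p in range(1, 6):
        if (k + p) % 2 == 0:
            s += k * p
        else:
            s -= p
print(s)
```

k=0,p=1: odd sum, s = 0-1 = -1
k=0,p=2: even sum, s = (-1)+0 = -1
k=0,p=3: odd sum, s = (-1)-3 = -4
k=0,p=4: even sum, s = (-4)+0 = -4
k=0,p=5: odd sum, s = (-4)-5 = -9
k=1,p=1: even sum, s = (-9)+1 = -8
k=1,p=2: odd sum, s = (-8)-2 = -10
k=1,p=3: even sum, s = (-10)+3 = -7
k=1,p=4: odd sum, s = (-7)-4 = -11
k=1,p=5: even sum, s = (-11)+5 = -6
k=2,p=1: odd sum, s = (-6)-1 = -7
k=2,p=2: even sum, s = (-7)+4 = -3
k=2,p=3: odd sum, s = (-3)-3 = -6
k=2,p=4: even sum, s = (-6)+8 = 2
k=2,p=5: odd sum, s = 2-5 = -3
k=3,p=1: even sum, s = (-3)+3 = 0
k=3,p=2: odd sum, s = 0-2 = -2
k=3,p=3: even sum, s = (-2)+9 = 7
k=3,p=4: odd sum, s = 7-4 = 3
k=3,p=5: even sum, s = 3+15 = 18

18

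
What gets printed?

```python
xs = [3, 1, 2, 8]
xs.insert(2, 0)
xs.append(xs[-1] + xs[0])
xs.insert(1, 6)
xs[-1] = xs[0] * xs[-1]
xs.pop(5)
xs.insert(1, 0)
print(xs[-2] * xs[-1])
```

insert 0 at 2 → [3, 1, 0, 2, 8]
append xs[-1]+xs[0] = 8+3 = 11 → [3, 1, 0, 2, 8, 11]
insert 6 at 1 → [3, 6, 1, 0, 2, 8, 11]
xs[-1] = xs[0]*xs[-1] = 3*11 = 33 → [3, 6, 1, 0, 2, 8, 33]
pop(5) removes 8 → [3, 6, 1, 0, 2, 33]
insert 0 at 1 → [3, 0, 6, 1, 0, 2, 33]
xs[-2]*xs[-1] = 2*33 = 66

66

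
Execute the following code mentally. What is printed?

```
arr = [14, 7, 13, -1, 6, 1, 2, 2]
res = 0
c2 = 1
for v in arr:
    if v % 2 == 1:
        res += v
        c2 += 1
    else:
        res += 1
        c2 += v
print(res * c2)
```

696

v=14: not odd, res = 0+1 = 1; c2=15
v=7: odd, res = 1+7 = 8; c2=16
v=13: odd, res = 8+13 = 21; c2=17
v=-1: odd, res = 21+(-1) = 20; c2=18
v=6: not odd, res = 20+1 = 21; c2=24
v=1: odd, res = 21+1 = 22; c2=25
v=2: not odd, res = 22+1 = 23; c2=27
v=2: not odd, res = 23+1 = 24; c2=29
res*c2 = 24*29 = 696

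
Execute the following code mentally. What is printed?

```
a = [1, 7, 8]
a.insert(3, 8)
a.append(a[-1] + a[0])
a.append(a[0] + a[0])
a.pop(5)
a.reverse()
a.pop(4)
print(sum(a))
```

32

insert 8 at 3 → [1, 7, 8, 8]
append a[-1]+a[0] = 8+1 = 9 → [1, 7, 8, 8, 9]
append a[0]+a[0] = 1+1 = 2 → [1, 7, 8, 8, 9, 2]
pop(5) removes 2 → [1, 7, 8, 8, 9]
reverse → [9, 8, 8, 7, 1]
pop(4) removes 1 → [9, 8, 8, 7]
sum = 32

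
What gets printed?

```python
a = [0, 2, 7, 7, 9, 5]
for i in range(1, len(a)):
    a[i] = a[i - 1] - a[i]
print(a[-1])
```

-30

i=1: a[1] = 0-2 = -2 → [0, -2, 7, 7, 9, 5]
i=2: a[2] = (-2)-7 = -9 → [0, -2, -9, 7, 9, 5]
i=3: a[3] = (-9)-7 = -16 → [0, -2, -9, -16, 9, 5]
i=4: a[4] = (-16)-9 = -25 → [0, -2, -9, -16, -25, 5]
i=5: a[5] = (-25)-5 = -30 → [0, -2, -9, -16, -25, -30]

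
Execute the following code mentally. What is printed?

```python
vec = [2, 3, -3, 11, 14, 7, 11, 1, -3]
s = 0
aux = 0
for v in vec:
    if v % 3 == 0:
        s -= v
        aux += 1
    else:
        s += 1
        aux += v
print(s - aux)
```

-40

v=2: not %3==0, s = 0+1 = 1; aux=2
v=3: %3==0, s = 1-3 = -2; aux=3
v=-3: %3==0, s = (-2)-(-3) = 1; aux=4
v=11: not %3==0, s = 1+1 = 2; aux=15
v=14: not %3==0, s = 2+1 = 3; aux=29
v=7: not %3==0, s = 3+1 = 4; aux=36
v=11: not %3==0, s = 4+1 = 5; aux=47
v=1: not %3==0, s = 5+1 = 6; aux=48
v=-3: %3==0, s = 6-(-3) = 9; aux=49
s-aux = 9-49 = -40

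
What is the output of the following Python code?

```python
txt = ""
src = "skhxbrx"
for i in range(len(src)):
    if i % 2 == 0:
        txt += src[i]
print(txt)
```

i=0: add 's' → 's'
i=1: skip
i=2: add 'h' → 'sh'
i=3: skip
i=4: add 'b' → 'shb'
i=5: skip
i=6: add 'x' → 'shbx'

shbx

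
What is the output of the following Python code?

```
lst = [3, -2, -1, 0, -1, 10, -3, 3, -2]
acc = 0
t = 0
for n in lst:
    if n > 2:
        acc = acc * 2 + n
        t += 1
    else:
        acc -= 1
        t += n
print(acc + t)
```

n=3: >2, acc = 0*2+3 = 3; t=1
n=-2: not >2, acc = 3-1 = 2; t=-1
n=-1: not >2, acc = 2-1 = 1; t=-2
n=0: not >2, acc = 1-1 = 0; t=-2
n=-1: not >2, acc = 0-1 = -1; t=-3
n=10: >2, acc = (-1)*2+10 = 8; t=-2
n=-3: not >2, acc = 8-1 = 7; t=-5
n=3: >2, acc = 7*2+3 = 17; t=-4
n=-2: not >2, acc = 17-1 = 16; t=-6
acc+t = 16+(-6) = 10

10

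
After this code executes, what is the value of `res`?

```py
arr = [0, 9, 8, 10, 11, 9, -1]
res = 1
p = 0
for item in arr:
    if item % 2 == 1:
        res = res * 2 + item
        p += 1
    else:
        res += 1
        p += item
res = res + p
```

item=0: not odd, res = 1+1 = 2; p=0
item=9: odd, res = 2*2+9 = 13; p=1
item=8: not odd, res = 13+1 = 14; p=9
item=10: not odd, res = 14+1 = 15; p=19
item=11: odd, res = 15*2+11 = 41; p=20
item=9: odd, res = 41*2+9 = 91; p=21
item=-1: odd, res = 91*2+(-1) = 181; p=22
res+p = 181+22 = 203

203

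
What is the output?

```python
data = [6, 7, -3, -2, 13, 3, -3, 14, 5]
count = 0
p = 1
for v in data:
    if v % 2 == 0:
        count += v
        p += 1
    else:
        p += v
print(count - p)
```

-8

v=6: even, count = 0+6 = 6; p=2
v=7: not even; p=9
v=-3: not even; p=6
v=-2: even, count = 6+(-2) = 4; p=7
v=13: not even; p=20
v=3: not even; p=23
v=-3: not even; p=20
v=14: even, count = 4+14 = 18; p=21
v=5: not even; p=26
count-p = 18-26 = -8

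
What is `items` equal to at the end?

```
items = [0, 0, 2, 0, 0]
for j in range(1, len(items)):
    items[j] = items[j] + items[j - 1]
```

[0, 0, 2, 2, 2]

j=1: items[1] = 0+0 = 0 → [0, 0, 2, 0, 0]
j=2: items[2] = 2+0 = 2 → [0, 0, 2, 0, 0]
j=3: items[3] = 0+2 = 2 → [0, 0, 2, 2, 0]
j=4: items[4] = 0+2 = 2 → [0, 0, 2, 2, 2]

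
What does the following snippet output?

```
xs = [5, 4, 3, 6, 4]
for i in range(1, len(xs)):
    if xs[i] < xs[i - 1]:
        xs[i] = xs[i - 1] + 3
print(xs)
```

[5, 8, 11, 14, 17]

i=1: 4<5, xs[1] = 5+3 = 8 → [5, 8, 3, 6, 4]
i=2: 3<8, xs[2] = 8+3 = 11 → [5, 8, 11, 6, 4]
i=3: 6<11, xs[3] = 11+3 = 14 → [5, 8, 11, 14, 4]
i=4: 4<14, xs[4] = 14+3 = 17 → [5, 8, 11, 14, 17]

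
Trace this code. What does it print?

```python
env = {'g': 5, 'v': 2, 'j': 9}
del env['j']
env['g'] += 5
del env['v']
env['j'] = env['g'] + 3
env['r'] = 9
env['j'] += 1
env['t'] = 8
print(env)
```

{'g': 10, 'j': 14, 'r': 9, 't': 8}

del 'j' → {'g': 5, 'v': 2}
env['g'] = 5+5 = 10 → {'g': 10, 'v': 2}
del 'v' → {'g': 10}
env['j'] = env['g']+3 = 13 → {'g': 10, 'j': 13}
env['r'] = 9 → {'g': 10, 'j': 13, 'r': 9}
env['j'] = 13+1 = 14 → {'g': 10, 'j': 14, 'r': 9}
env['t'] = 8 → {'g': 10, 'j': 14, 'r': 9, 't': 8}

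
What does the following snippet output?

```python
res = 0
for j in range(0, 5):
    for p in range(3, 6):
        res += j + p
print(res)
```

90

j=0,p=3: res = 0+3 = 3
j=0,p=4: res = 3+4 = 7
j=0,p=5: res = 7+5 = 12
j=1,p=3: res = 12+4 = 16
j=1,p=4: res = 16+5 = 21
j=1,p=5: res = 21+6 = 27
j=2,p=3: res = 27+5 = 32
j=2,p=4: res = 32+6 = 38
j=2,p=5: res = 38+7 = 45
j=3,p=3: res = 45+6 = 51
j=3,p=4: res = 51+7 = 58
j=3,p=5: res = 58+8 = 66
j=4,p=3: res = 66+7 = 73
j=4,p=4: res = 73+8 = 81
j=4,p=5: res = 81+9 = 90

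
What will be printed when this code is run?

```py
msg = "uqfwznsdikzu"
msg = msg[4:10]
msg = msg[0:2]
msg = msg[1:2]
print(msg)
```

slice [4:10] → 'znsdik'
slice [0:2] → 'zn'
slice [1:2] → 'n'

n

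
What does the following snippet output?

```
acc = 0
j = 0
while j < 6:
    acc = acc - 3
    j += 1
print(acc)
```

-18

j=0: acc = 0-3 = -3
j=1: acc = (-3)-3 = -6
j=2: acc = (-6)-3 = -9
j=3: acc = (-9)-3 = -12
j=4: acc = (-12)-3 = -15
j=5: acc = (-15)-3 = -18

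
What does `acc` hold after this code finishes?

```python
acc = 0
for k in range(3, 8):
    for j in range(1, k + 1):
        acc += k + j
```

k=3,j=1: acc = 0+4 = 4
k=3,j=2: acc = 4+5 = 9
k=3,j=3: acc = 9+6 = 15
k=4,j=1: acc = 15+5 = 20
k=4,j=2: acc = 20+6 = 26
k=4,j=3: acc = 26+7 = 33
k=4,j=4: acc = 33+8 = 41
k=5,j=1: acc = 41+6 = 47
k=5,j=2: acc = 47+7 = 54
k=5,j=3: acc = 54+8 = 62
k=5,j=4: acc = 62+9 = 71
k=5,j=5: acc = 71+10 = 81
k=6,j=1: acc = 81+7 = 88
k=6,j=2: acc = 88+8 = 96
k=6,j=3: acc = 96+9 = 105
k=6,j=4: acc = 105+10 = 115
k=6,j=5: acc = 115+11 = 126
k=6,j=6: acc = 126+12 = 138
k=7,j=1: acc = 138+8 = 146
k=7,j=2: acc = 146+9 = 155
k=7,j=3: acc = 155+10 = 165
k=7,j=4: acc = 165+11 = 176
k=7,j=5: acc = 176+12 = 188
k=7,j=6: acc = 188+13 = 201
k=7,j=7: acc = 201+14 = 215

215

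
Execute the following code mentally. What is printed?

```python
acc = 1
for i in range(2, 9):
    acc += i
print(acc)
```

i=2: acc = 1+2 = 3
i=3: acc = 3+3 = 6
i=4: acc = 6+4 = 10
i=5: acc = 10+5 = 15
i=6: acc = 15+6 = 21
i=7: acc = 21+7 = 28
i=8: acc = 28+8 = 36

36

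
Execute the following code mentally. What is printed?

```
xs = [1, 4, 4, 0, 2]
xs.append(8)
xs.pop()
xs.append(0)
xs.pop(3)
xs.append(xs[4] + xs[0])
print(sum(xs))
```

12

append 8 → [1, 4, 4, 0, 2, 8]
pop() removes 8 → [1, 4, 4, 0, 2]
append 0 → [1, 4, 4, 0, 2, 0]
pop(3) removes 0 → [1, 4, 4, 2, 0]
append xs[4]+xs[0] = 0+1 = 1 → [1, 4, 4, 2, 0, 1]
sum = 12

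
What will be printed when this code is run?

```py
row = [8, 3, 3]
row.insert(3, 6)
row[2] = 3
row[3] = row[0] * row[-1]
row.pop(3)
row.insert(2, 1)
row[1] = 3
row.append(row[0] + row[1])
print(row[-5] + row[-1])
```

insert 6 at 3 → [8, 3, 3, 6]
row[2] = 3 → [8, 3, 3, 6]
row[3] = row[0]*row[-1] = 8*6 = 48 → [8, 3, 3, 48]
pop(3) removes 48 → [8, 3, 3]
insert 1 at 2 → [8, 3, 1, 3]
row[1] = 3 → [8, 3, 1, 3]
append row[0]+row[1] = 8+3 = 11 → [8, 3, 1, 3, 11]
row[-5]+row[-1] = 8+11 = 19

19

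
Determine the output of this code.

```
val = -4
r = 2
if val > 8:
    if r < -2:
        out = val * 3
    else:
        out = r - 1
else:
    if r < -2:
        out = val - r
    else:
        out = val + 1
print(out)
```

val=-4, r=2
val > 8 is False; r < -2 is False
→ out = val + 1 = -3

-3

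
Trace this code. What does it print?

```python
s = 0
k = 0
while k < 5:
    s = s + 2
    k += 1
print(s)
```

10

k=0: s = 0+2 = 2
k=1: s = 2+2 = 4
k=2: s = 4+2 = 6
k=3: s = 6+2 = 8
k=4: s = 8+2 = 10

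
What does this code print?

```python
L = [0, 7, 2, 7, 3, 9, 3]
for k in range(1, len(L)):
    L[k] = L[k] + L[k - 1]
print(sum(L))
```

k=1: L[1] = 7+0 = 7 → [0, 7, 2, 7, 3, 9, 3]
k=2: L[2] = 2+7 = 9 → [0, 7, 9, 7, 3, 9, 3]
k=3: L[3] = 7+9 = 16 → [0, 7, 9, 16, 3, 9, 3]
k=4: L[4] = 3+16 = 19 → [0, 7, 9, 16, 19, 9, 3]
k=5: L[5] = 9+19 = 28 → [0, 7, 9, 16, 19, 28, 3]
k=6: L[6] = 3+28 = 31 → [0, 7, 9, 16, 19, 28, 31]
sum = 110

110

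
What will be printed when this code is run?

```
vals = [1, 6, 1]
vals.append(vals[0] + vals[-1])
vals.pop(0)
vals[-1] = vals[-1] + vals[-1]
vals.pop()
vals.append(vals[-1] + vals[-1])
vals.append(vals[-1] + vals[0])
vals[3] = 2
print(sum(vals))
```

11

append vals[0]+vals[-1] = 1+1 = 2 → [1, 6, 1, 2]
pop(0) removes 1 → [6, 1, 2]
vals[-1] = vals[-1]+vals[-1] = 2+2 = 4 → [6, 1, 4]
pop() removes 4 → [6, 1]
append vals[-1]+vals[-1] = 1+1 = 2 → [6, 1, 2]
append vals[-1]+vals[0] = 2+6 = 8 → [6, 1, 2, 8]
vals[3] = 2 → [6, 1, 2, 2]
sum = 11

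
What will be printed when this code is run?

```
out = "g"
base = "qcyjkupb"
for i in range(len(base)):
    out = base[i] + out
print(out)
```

bpukjycqg

i=0: prepend 'q' → 'qg'
i=1: prepend 'c' → 'cqg'
i=2: prepend 'y' → 'ycqg'
i=3: prepend 'j' → 'jycqg'
i=4: prepend 'k' → 'kjycqg'
i=5: prepend 'u' → 'ukjycqg'
i=6: prepend 'p' → 'pukjycqg'
i=7: prepend 'b' → 'bpukjycqg'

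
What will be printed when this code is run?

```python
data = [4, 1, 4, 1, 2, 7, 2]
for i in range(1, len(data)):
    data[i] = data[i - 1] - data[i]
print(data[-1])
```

i=1: data[1] = 4-1 = 3 → [4, 3, 4, 1, 2, 7, 2]
i=2: data[2] = 3-4 = -1 → [4, 3, -1, 1, 2, 7, 2]
i=3: data[3] = (-1)-1 = -2 → [4, 3, -1, -2, 2, 7, 2]
i=4: data[4] = (-2)-2 = -4 → [4, 3, -1, -2, -4, 7, 2]
i=5: data[5] = (-4)-7 = -11 → [4, 3, -1, -2, -4, -11, 2]
i=6: data[6] = (-11)-2 = -13 → [4, 3, -1, -2, -4, -11, -13]

-13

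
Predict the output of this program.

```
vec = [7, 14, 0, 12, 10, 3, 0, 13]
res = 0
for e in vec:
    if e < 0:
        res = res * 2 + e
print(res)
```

e=7: not <0
e=14: not <0
e=0: not <0
e=12: not <0
e=10: not <0
e=3: not <0
e=0: not <0
e=13: not <0

0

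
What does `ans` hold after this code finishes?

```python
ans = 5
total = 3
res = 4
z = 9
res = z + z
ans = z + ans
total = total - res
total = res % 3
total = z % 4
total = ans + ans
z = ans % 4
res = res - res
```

res = 9+9 = 18
ans = 9+5 = 14
total = 3-18 = -15
total = 18%3 = 0
total = 9%4 = 1
total = 14+14 = 28
z = 14%4 = 2
res = 18-18 = 0

14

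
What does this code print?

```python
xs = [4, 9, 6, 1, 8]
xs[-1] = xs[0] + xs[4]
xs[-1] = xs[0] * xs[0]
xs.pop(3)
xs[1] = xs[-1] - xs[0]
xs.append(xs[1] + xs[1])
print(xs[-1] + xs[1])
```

xs[-1] = xs[0]+xs[4] = 4+8 = 12 → [4, 9, 6, 1, 12]
xs[-1] = xs[0]*xs[0] = 4*4 = 16 → [4, 9, 6, 1, 16]
pop(3) removes 1 → [4, 9, 6, 16]
xs[1] = xs[-1]-xs[0] = 16-4 = 12 → [4, 12, 6, 16]
append xs[1]+xs[1] = 12+12 = 24 → [4, 12, 6, 16, 24]
xs[-1]+xs[1] = 24+12 = 36

36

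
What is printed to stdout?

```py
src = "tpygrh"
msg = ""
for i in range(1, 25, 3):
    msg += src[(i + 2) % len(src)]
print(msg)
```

i=1: add src[3]='g' → 'g'
i=4: add src[0]='t' → 'gt'
i=7: add src[3]='g' → 'gtg'
i=10: add src[0]='t' → 'gtgt'
i=13: add src[3]='g' → 'gtgtg'
i=16: add src[0]='t' → 'gtgtgt'
i=19: add src[3]='g' → 'gtgtgtg'
i=22: add src[0]='t' → 'gtgtgtgt'

gtgtgtgt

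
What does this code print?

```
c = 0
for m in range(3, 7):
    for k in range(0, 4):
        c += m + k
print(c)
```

96

m=3,k=0: c = 0+3 = 3
m=3,k=1: c = 3+4 = 7
m=3,k=2: c = 7+5 = 12
m=3,k=3: c = 12+6 = 18
m=4,k=0: c = 18+4 = 22
m=4,k=1: c = 22+5 = 27
m=4,k=2: c = 27+6 = 33
m=4,k=3: c = 33+7 = 40
m=5,k=0: c = 40+5 = 45
m=5,k=1: c = 45+6 = 51
m=5,k=2: c = 51+7 = 58
m=5,k=3: c = 58+8 = 66
m=6,k=0: c = 66+6 = 72
m=6,k=1: c = 72+7 = 79
m=6,k=2: c = 79+8 = 87
m=6,k=3: c = 87+9 = 96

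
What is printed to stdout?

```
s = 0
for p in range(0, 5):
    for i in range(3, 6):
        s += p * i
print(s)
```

p=0,i=3: s = 0+0 = 0
p=0,i=4: s = 0+0 = 0
p=0,i=5: s = 0+0 = 0
p=1,i=3: s = 0+3 = 3
p=1,i=4: s = 3+4 = 7
p=1,i=5: s = 7+5 = 12
p=2,i=3: s = 12+6 = 18
p=2,i=4: s = 18+8 = 26
p=2,i=5: s = 26+10 = 36
p=3,i=3: s = 36+9 = 45
p=3,i=4: s = 45+12 = 57
p=3,i=5: s = 57+15 = 72
p=4,i=3: s = 72+12 = 84
p=4,i=4: s = 84+16 = 100
p=4,i=5: s = 100+20 = 120

120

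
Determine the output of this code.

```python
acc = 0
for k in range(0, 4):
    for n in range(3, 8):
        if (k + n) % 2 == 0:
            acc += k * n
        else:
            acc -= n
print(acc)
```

k=0,n=3: odd sum, acc = 0-3 = -3
k=0,n=4: even sum, acc = (-3)+0 = -3
k=0,n=5: odd sum, acc = (-3)-5 = -8
k=0,n=6: even sum, acc = (-8)+0 = -8
k=0,n=7: odd sum, acc = (-8)-7 = -15
k=1,n=3: even sum, acc = (-15)+3 = -12
k=1,n=4: odd sum, acc = (-12)-4 = -16
k=1,n=5: even sum, acc = (-16)+5 = -11
k=1,n=6: odd sum, acc = (-11)-6 = -17
k=1,n=7: even sum, acc = (-17)+7 = -10
k=2,n=3: odd sum, acc = (-10)-3 = -13
k=2,n=4: even sum, acc = (-13)+8 = -5
k=2,n=5: odd sum, acc = (-5)-5 = -10
k=2,n=6: even sum, acc = (-10)+12 = 2
k=2,n=7: odd sum, acc = 2-7 = -5
k=3,n=3: even sum, acc = (-5)+9 = 4
k=3,n=4: odd sum, acc = 4-4 = 0
k=3,n=5: even sum, acc = 0+15 = 15
k=3,n=6: odd sum, acc = 15-6 = 9
k=3,n=7: even sum, acc = 9+21 = 30

30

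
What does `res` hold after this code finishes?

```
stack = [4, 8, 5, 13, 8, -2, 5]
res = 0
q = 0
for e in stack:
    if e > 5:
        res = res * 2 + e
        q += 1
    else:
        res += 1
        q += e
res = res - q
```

65

e=4: not >5, res = 0+1 = 1; q=4
e=8: >5, res = 1*2+8 = 10; q=5
e=5: not >5, res = 10+1 = 11; q=10
e=13: >5, res = 11*2+13 = 35; q=11
e=8: >5, res = 35*2+8 = 78; q=12
e=-2: not >5, res = 78+1 = 79; q=10
e=5: not >5, res = 79+1 = 80; q=15
res-q = 80-15 = 65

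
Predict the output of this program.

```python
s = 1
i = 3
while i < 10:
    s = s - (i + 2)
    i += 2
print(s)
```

i=3: s = 1-5 = -4
i=5: s = (-4)-7 = -11
i=7: s = (-11)-9 = -20
i=9: s = (-20)-11 = -31

-31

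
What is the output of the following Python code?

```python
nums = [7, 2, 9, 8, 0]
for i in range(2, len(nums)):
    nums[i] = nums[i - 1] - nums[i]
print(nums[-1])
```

i=2: nums[2] = 2-9 = -7 → [7, 2, -7, 8, 0]
i=3: nums[3] = (-7)-8 = -15 → [7, 2, -7, -15, 0]
i=4: nums[4] = (-15)-0 = -15 → [7, 2, -7, -15, -15]

-15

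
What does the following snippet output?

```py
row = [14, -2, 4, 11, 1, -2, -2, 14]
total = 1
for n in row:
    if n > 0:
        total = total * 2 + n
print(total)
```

n=14: >0, total = 1*2+14 = 16
n=-2: not >0
n=4: >0, total = 16*2+4 = 36
n=11: >0, total = 36*2+11 = 83
n=1: >0, total = 83*2+1 = 167
n=-2: not >0
n=-2: not >0
n=14: >0, total = 167*2+14 = 348

348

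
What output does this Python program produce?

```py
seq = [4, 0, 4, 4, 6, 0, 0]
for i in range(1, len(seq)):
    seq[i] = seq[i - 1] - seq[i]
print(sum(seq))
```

i=1: seq[1] = 4-0 = 4 → [4, 4, 4, 4, 6, 0, 0]
i=2: seq[2] = 4-4 = 0 → [4, 4, 0, 4, 6, 0, 0]
i=3: seq[3] = 0-4 = -4 → [4, 4, 0, -4, 6, 0, 0]
i=4: seq[4] = (-4)-6 = -10 → [4, 4, 0, -4, -10, 0, 0]
i=5: seq[5] = (-10)-0 = -10 → [4, 4, 0, -4, -10, -10, 0]
i=6: seq[6] = (-10)-0 = -10 → [4, 4, 0, -4, -10, -10, -10]
sum = -26

-26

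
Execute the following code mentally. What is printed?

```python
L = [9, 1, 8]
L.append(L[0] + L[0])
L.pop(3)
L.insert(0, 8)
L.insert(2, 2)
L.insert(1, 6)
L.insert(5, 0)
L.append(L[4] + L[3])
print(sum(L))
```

37

append L[0]+L[0] = 9+9 = 18 → [9, 1, 8, 18]
pop(3) removes 18 → [9, 1, 8]
insert 8 at 0 → [8, 9, 1, 8]
insert 2 at 2 → [8, 9, 2, 1, 8]
insert 6 at 1 → [8, 6, 9, 2, 1, 8]
insert 0 at 5 → [8, 6, 9, 2, 1, 0, 8]
append L[4]+L[3] = 1+2 = 3 → [8, 6, 9, 2, 1, 0, 8, 3]
sum = 37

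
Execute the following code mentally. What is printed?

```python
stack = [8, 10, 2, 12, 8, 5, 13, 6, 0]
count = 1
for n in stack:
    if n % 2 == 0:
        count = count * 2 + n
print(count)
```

n=8: even, count = 1*2+8 = 10
n=10: even, count = 10*2+10 = 30
n=2: even, count = 30*2+2 = 62
n=12: even, count = 62*2+12 = 136
n=8: even, count = 136*2+8 = 280
n=5: not even
n=13: not even
n=6: even, count = 280*2+6 = 566
n=0: even, count = 566*2+0 = 1132

1132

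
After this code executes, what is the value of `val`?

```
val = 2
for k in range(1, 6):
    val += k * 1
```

17

k=1: val = 2+1*1 = 3
k=2: val = 3+2*1 = 5
k=3: val = 5+3*1 = 8
k=4: val = 8+4*1 = 12
k=5: val = 12+5*1 = 17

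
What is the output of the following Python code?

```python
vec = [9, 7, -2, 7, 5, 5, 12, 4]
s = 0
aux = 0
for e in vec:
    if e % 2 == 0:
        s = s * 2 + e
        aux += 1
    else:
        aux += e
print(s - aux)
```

e=9: not even; aux=9
e=7: not even; aux=16
e=-2: even, s = 0*2+(-2) = -2; aux=17
e=7: not even; aux=24
e=5: not even; aux=29
e=5: not even; aux=34
e=12: even, s = (-2)*2+12 = 8; aux=35
e=4: even, s = 8*2+4 = 20; aux=36
s-aux = 20-36 = -16

-16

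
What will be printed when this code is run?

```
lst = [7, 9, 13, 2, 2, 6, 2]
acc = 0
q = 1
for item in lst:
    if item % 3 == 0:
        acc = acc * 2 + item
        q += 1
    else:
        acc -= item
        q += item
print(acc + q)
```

item=7: not %3==0, acc = 0-7 = -7; q=8
item=9: %3==0, acc = (-7)*2+9 = -5; q=9
item=13: not %3==0, acc = (-5)-13 = -18; q=22
item=2: not %3==0, acc = (-18)-2 = -20; q=24
item=2: not %3==0, acc = (-20)-2 = -22; q=26
item=6: %3==0, acc = (-22)*2+6 = -38; q=27
item=2: not %3==0, acc = (-38)-2 = -40; q=29
acc+q = (-40)+29 = -11

-11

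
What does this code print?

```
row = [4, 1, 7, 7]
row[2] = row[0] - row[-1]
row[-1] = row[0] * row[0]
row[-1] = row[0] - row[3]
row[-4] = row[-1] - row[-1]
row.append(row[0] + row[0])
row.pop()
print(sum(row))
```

row[2] = row[0]-row[-1] = 4-7 = -3 → [4, 1, -3, 7]
row[-1] = row[0]*row[0] = 4*4 = 16 → [4, 1, -3, 16]
row[-1] = row[0]-row[3] = 4-16 = -12 → [4, 1, -3, -12]
row[-4] = row[-1]-row[-1] = (-12)-(-12) = 0 → [0, 1, -3, -12]
append row[0]+row[0] = 0+0 = 0 → [0, 1, -3, -12, 0]
pop() removes 0 → [0, 1, -3, -12]
sum = -14

-14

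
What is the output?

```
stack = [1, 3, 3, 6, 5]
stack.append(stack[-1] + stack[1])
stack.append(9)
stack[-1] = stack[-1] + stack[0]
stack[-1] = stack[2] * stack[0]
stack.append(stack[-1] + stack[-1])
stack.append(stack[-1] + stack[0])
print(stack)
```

[1, 3, 3, 6, 5, 8, 3, 6, 7]

append stack[-1]+stack[1] = 5+3 = 8 → [1, 3, 3, 6, 5, 8]
append 9 → [1, 3, 3, 6, 5, 8, 9]
stack[-1] = stack[-1]+stack[0] = 9+1 = 10 → [1, 3, 3, 6, 5, 8, 10]
stack[-1] = stack[2]*stack[0] = 3*1 = 3 → [1, 3, 3, 6, 5, 8, 3]
append stack[-1]+stack[-1] = 3+3 = 6 → [1, 3, 3, 6, 5, 8, 3, 6]
append stack[-1]+stack[0] = 6+1 = 7 → [1, 3, 3, 6, 5, 8, 3, 6, 7]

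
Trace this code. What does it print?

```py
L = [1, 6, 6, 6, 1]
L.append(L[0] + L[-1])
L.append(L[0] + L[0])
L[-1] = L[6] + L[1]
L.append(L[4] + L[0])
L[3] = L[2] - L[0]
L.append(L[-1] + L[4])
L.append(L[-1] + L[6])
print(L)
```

append L[0]+L[-1] = 1+1 = 2 → [1, 6, 6, 6, 1, 2]
append L[0]+L[0] = 1+1 = 2 → [1, 6, 6, 6, 1, 2, 2]
L[-1] = L[6]+L[1] = 2+6 = 8 → [1, 6, 6, 6, 1, 2, 8]
append L[4]+L[0] = 1+1 = 2 → [1, 6, 6, 6, 1, 2, 8, 2]
L[3] = L[2]-L[0] = 6-1 = 5 → [1, 6, 6, 5, 1, 2, 8, 2]
append L[-1]+L[4] = 2+1 = 3 → [1, 6, 6, 5, 1, 2, 8, 2, 3]
append L[-1]+L[6] = 3+8 = 11 → [1, 6, 6, 5, 1, 2, 8, 2, 3, 11]

[1, 6, 6, 5, 1, 2, 8, 2, 3, 11]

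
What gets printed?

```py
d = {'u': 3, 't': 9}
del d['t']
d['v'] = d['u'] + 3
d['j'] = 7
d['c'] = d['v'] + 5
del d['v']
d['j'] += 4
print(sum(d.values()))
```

del 't' → {'u': 3}
d['v'] = d['u']+3 = 6 → {'u': 3, 'v': 6}
d['j'] = 7 → {'u': 3, 'v': 6, 'j': 7}
d['c'] = d['v']+5 = 11 → {'u': 3, 'v': 6, 'j': 7, 'c': 11}
del 'v' → {'u': 3, 'j': 7, 'c': 11}
d['j'] = 7+4 = 11 → {'u': 3, 'j': 11, 'c': 11}
sum of values = 25

25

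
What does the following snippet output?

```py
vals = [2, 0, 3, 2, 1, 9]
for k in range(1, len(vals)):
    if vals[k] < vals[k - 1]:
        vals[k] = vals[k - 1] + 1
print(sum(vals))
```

26

k=1: 0<2, vals[1] = 2+1 = 3 → [2, 3, 3, 2, 1, 9]
k=2: 3>=3, unchanged → [2, 3, 3, 2, 1, 9]
k=3: 2<3, vals[3] = 3+1 = 4 → [2, 3, 3, 4, 1, 9]
k=4: 1<4, vals[4] = 4+1 = 5 → [2, 3, 3, 4, 5, 9]
k=5: 9>=5, unchanged → [2, 3, 3, 4, 5, 9]
sum = 26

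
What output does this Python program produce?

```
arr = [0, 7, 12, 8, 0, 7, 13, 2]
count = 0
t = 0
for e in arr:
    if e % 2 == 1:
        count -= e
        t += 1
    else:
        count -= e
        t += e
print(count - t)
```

e=0: not odd, count = 0-0 = 0; t=0
e=7: odd, count = 0-7 = -7; t=1
e=12: not odd, count = (-7)-12 = -19; t=13
e=8: not odd, count = (-19)-8 = -27; t=21
e=0: not odd, count = (-27)-0 = -27; t=21
e=7: odd, count = (-27)-7 = -34; t=22
e=13: odd, count = (-34)-13 = -47; t=23
e=2: not odd, count = (-47)-2 = -49; t=25
count-t = (-49)-25 = -74

-74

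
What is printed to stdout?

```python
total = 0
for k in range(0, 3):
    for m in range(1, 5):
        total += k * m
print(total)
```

k=0,m=1: total = 0+0 = 0
k=0,m=2: total = 0+0 = 0
k=0,m=3: total = 0+0 = 0
k=0,m=4: total = 0+0 = 0
k=1,m=1: total = 0+1 = 1
k=1,m=2: total = 1+2 = 3
k=1,m=3: total = 3+3 = 6
k=1,m=4: total = 6+4 = 10
k=2,m=1: total = 10+2 = 12
k=2,m=2: total = 12+4 = 16
k=2,m=3: total = 16+6 = 22
k=2,m=4: total = 22+8 = 30

30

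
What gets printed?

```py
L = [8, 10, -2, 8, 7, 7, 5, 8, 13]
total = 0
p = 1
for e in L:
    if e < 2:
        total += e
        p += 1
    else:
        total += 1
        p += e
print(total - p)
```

-62

e=8: not <2, total = 0+1 = 1; p=9
e=10: not <2, total = 1+1 = 2; p=19
e=-2: <2, total = 2+(-2) = 0; p=20
e=8: not <2, total = 0+1 = 1; p=28
e=7: not <2, total = 1+1 = 2; p=35
e=7: not <2, total = 2+1 = 3; p=42
e=5: not <2, total = 3+1 = 4; p=47
e=8: not <2, total = 4+1 = 5; p=55
e=13: not <2, total = 5+1 = 6; p=68
total-p = 6-68 = -62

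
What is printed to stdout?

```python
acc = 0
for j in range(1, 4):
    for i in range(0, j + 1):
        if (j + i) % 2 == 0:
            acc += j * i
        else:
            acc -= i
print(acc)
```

j=1,i=0: odd sum, acc = 0-0 = 0
j=1,i=1: even sum, acc = 0+1 = 1
j=2,i=0: even sum, acc = 1+0 = 1
j=2,i=1: odd sum, acc = 1-1 = 0
j=2,i=2: even sum, acc = 0+4 = 4
j=3,i=0: odd sum, acc = 4-0 = 4
j=3,i=1: even sum, acc = 4+3 = 7
j=3,i=2: odd sum, acc = 7-2 = 5
j=3,i=3: even sum, acc = 5+9 = 14

14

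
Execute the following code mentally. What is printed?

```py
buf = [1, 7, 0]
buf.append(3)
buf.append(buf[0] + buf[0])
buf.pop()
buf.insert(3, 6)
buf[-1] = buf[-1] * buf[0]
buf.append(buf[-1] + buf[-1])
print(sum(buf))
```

append 3 → [1, 7, 0, 3]
append buf[0]+buf[0] = 1+1 = 2 → [1, 7, 0, 3, 2]
pop() removes 2 → [1, 7, 0, 3]
insert 6 at 3 → [1, 7, 0, 6, 3]
buf[-1] = buf[-1]*buf[0] = 3*1 = 3 → [1, 7, 0, 6, 3]
append buf[-1]+buf[-1] = 3+3 = 6 → [1, 7, 0, 6, 3, 6]
sum = 23

23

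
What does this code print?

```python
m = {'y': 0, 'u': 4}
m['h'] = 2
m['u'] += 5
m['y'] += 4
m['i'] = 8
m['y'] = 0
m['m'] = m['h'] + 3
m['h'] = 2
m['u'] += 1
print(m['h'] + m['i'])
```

m['h'] = 2 → {'y': 0, 'u': 4, 'h': 2}
m['u'] = 4+5 = 9 → {'y': 0, 'u': 9, 'h': 2}
m['y'] = 0+4 = 4 → {'y': 4, 'u': 9, 'h': 2}
m['i'] = 8 → {'y': 4, 'u': 9, 'h': 2, 'i': 8}
m['y'] = 0 → {'y': 0, 'u': 9, 'h': 2, 'i': 8}
m['m'] = m['h']+3 = 5 → {'y': 0, 'u': 9, 'h': 2, 'i': 8, 'm': 5}
m['h'] = 2 → {'y': 0, 'u': 9, 'h': 2, 'i': 8, 'm': 5}
m['u'] = 9+1 = 10 → {'y': 0, 'u': 10, 'h': 2, 'i': 8, 'm': 5}
m['h']+m['i'] = 2+8 = 10

10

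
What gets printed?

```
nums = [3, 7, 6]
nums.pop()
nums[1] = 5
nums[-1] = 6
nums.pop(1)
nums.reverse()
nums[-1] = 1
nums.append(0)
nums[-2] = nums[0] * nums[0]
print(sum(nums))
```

1

pop() removes 6 → [3, 7]
nums[1] = 5 → [3, 5]
nums[-1] = 6 → [3, 6]
pop(1) removes 6 → [3]
reverse → [3]
nums[-1] = 1 → [1]
append 0 → [1, 0]
nums[-2] = nums[0]*nums[0] = 1*1 = 1 → [1, 0]
sum = 1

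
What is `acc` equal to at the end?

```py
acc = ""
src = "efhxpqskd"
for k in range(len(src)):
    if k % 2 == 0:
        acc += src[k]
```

k=0: add 'e' → 'e'
k=1: skip
k=2: add 'h' → 'eh'
k=3: skip
k=4: add 'p' → 'ehp'
k=5: skip
k=6: add 's' → 'ehps'
k=7: skip
k=8: add 'd' → 'ehpsd'

'ehpsd'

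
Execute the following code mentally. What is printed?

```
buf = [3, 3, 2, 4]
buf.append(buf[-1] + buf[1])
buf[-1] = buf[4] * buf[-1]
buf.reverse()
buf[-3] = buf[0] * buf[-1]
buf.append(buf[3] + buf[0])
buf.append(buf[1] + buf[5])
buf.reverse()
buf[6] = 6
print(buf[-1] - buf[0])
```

append buf[-1]+buf[1] = 4+3 = 7 → [3, 3, 2, 4, 7]
buf[-1] = buf[4]*buf[-1] = 7*7 = 49 → [3, 3, 2, 4, 49]
reverse → [49, 4, 2, 3, 3]
buf[-3] = buf[0]*buf[-1] = 49*3 = 147 → [49, 4, 147, 3, 3]
append buf[3]+buf[0] = 3+49 = 52 → [49, 4, 147, 3, 3, 52]
append buf[1]+buf[5] = 4+52 = 56 → [49, 4, 147, 3, 3, 52, 56]
reverse → [56, 52, 3, 3, 147, 4, 49]
buf[6] = 6 → [56, 52, 3, 3, 147, 4, 6]
buf[-1]-buf[0] = 6-56 = -50

-50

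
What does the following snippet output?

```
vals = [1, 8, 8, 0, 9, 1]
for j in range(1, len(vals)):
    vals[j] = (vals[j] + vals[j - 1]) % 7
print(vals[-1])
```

6

j=1: vals[1] = (8+1)%7 = 2 → [1, 2, 8, 0, 9, 1]
j=2: vals[2] = (8+2)%7 = 3 → [1, 2, 3, 0, 9, 1]
j=3: vals[3] = (0+3)%7 = 3 → [1, 2, 3, 3, 9, 1]
j=4: vals[4] = (9+3)%7 = 5 → [1, 2, 3, 3, 5, 1]
j=5: vals[5] = (1+5)%7 = 6 → [1, 2, 3, 3, 5, 6]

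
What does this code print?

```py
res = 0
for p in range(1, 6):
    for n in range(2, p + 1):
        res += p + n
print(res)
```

70

p=2,n=2: res = 0+4 = 4
p=3,n=2: res = 4+5 = 9
p=3,n=3: res = 9+6 = 15
p=4,n=2: res = 15+6 = 21
p=4,n=3: res = 21+7 = 28
p=4,n=4: res = 28+8 = 36
p=5,n=2: res = 36+7 = 43
p=5,n=3: res = 43+8 = 51
p=5,n=4: res = 51+9 = 60
p=5,n=5: res = 60+10 = 70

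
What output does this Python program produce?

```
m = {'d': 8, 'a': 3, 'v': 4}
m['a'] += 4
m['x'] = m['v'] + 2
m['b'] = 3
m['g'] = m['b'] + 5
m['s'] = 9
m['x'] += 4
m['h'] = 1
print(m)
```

m['a'] = 3+4 = 7 → {'d': 8, 'a': 7, 'v': 4}
m['x'] = m['v']+2 = 6 → {'d': 8, 'a': 7, 'v': 4, 'x': 6}
m['b'] = 3 → {'d': 8, 'a': 7, 'v': 4, 'x': 6, 'b': 3}
m['g'] = m['b']+5 = 8 → {'d': 8, 'a': 7, 'v': 4, 'x': 6, 'b': 3, 'g': 8}
m['s'] = 9 → {'d': 8, 'a': 7, 'v': 4, 'x': 6, 'b': 3, 'g': 8, 's': 9}
m['x'] = 6+4 = 10 → {'d': 8, 'a': 7, 'v': 4, 'x': 10, 'b': 3, 'g': 8, 's': 9}
m['h'] = 1 → {'d': 8, 'a': 7, 'v': 4, 'x': 10, 'b': 3, 'g': 8, 's': 9, 'h': 1}

{'d': 8, 'a': 7, 'v': 4, 'x': 10, 'b': 3, 'g': 8, 's': 9, 'h': 1}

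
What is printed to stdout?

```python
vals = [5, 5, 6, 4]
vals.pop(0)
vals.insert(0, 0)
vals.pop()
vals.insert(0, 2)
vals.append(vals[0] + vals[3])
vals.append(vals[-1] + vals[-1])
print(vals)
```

[2, 0, 5, 6, 8, 16]

pop(0) removes 5 → [5, 6, 4]
insert 0 at 0 → [0, 5, 6, 4]
pop() removes 4 → [0, 5, 6]
insert 2 at 0 → [2, 0, 5, 6]
append vals[0]+vals[3] = 2+6 = 8 → [2, 0, 5, 6, 8]
append vals[-1]+vals[-1] = 8+8 = 16 → [2, 0, 5, 6, 8, 16]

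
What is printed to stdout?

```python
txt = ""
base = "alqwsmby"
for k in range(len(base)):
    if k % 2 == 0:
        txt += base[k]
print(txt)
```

aqsb

k=0: add 'a' → 'a'
k=1: skip
k=2: add 'q' → 'aq'
k=3: skip
k=4: add 's' → 'aqs'
k=5: skip
k=6: add 'b' → 'aqsb'
k=7: skip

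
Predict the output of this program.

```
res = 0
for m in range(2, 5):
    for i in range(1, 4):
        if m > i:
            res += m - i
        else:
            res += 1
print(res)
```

13

m=2,i=1: 2>1, res = 0+1 = 1
m=2,i=2: not 2>2, res = 1+1 = 2
m=2,i=3: not 2>3, res = 2+1 = 3
m=3,i=1: 3>1, res = 3+2 = 5
m=3,i=2: 3>2, res = 5+1 = 6
m=3,i=3: not 3>3, res = 6+1 = 7
m=4,i=1: 4>1, res = 7+3 = 10
m=4,i=2: 4>2, res = 10+2 = 12
m=4,i=3: 4>3, res = 12+1 = 13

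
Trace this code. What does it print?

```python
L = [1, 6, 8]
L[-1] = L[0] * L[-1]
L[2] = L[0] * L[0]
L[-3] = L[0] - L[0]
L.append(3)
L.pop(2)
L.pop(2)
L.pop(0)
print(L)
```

[6]

L[-1] = L[0]*L[-1] = 1*8 = 8 → [1, 6, 8]
L[2] = L[0]*L[0] = 1*1 = 1 → [1, 6, 1]
L[-3] = L[0]-L[0] = 1-1 = 0 → [0, 6, 1]
append 3 → [0, 6, 1, 3]
pop(2) removes 1 → [0, 6, 3]
pop(2) removes 3 → [0, 6]
pop(0) removes 0 → [6]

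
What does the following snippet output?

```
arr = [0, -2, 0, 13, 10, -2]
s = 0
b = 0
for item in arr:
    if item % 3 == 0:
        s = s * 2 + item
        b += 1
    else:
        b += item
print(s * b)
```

0

item=0: %3==0, s = 0*2+0 = 0; b=1
item=-2: not %3==0; b=-1
item=0: %3==0, s = 0*2+0 = 0; b=0
item=13: not %3==0; b=13
item=10: not %3==0; b=23
item=-2: not %3==0; b=21
s*b = 0*21 = 0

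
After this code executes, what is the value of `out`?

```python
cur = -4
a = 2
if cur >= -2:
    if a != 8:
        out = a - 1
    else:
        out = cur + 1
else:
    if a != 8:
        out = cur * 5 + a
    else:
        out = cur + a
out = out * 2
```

-36

cur=-4, a=2
cur >= -2 is False; a != 8 is True
→ out = cur * 5 + a = -18
out = (-18)*2 = -36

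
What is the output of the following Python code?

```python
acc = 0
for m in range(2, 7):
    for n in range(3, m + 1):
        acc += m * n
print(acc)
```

205

m=3,n=3: acc = 0+9 = 9
m=4,n=3: acc = 9+12 = 21
m=4,n=4: acc = 21+16 = 37
m=5,n=3: acc = 37+15 = 52
m=5,n=4: acc = 52+20 = 72
m=5,n=5: acc = 72+25 = 97
m=6,n=3: acc = 97+18 = 115
m=6,n=4: acc = 115+24 = 139
m=6,n=5: acc = 139+30 = 169
m=6,n=6: acc = 169+36 = 205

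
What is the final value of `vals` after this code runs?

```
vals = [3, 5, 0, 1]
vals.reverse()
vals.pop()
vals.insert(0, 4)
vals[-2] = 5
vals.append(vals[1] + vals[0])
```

[4, 1, 5, 5, 5]

reverse → [1, 0, 5, 3]
pop() removes 3 → [1, 0, 5]
insert 4 at 0 → [4, 1, 0, 5]
vals[-2] = 5 → [4, 1, 5, 5]
append vals[1]+vals[0] = 1+4 = 5 → [4, 1, 5, 5, 5]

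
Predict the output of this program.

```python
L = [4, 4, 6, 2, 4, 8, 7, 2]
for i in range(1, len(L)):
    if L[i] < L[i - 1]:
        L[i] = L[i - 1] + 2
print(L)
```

i=1: 4>=4, unchanged → [4, 4, 6, 2, 4, 8, 7, 2]
i=2: 6>=4, unchanged → [4, 4, 6, 2, 4, 8, 7, 2]
i=3: 2<6, L[3] = 6+2 = 8 → [4, 4, 6, 8, 4, 8, 7, 2]
i=4: 4<8, L[4] = 8+2 = 10 → [4, 4, 6, 8, 10, 8, 7, 2]
i=5: 8<10, L[5] = 10+2 = 12 → [4, 4, 6, 8, 10, 12, 7, 2]
i=6: 7<12, L[6] = 12+2 = 14 → [4, 4, 6, 8, 10, 12, 14, 2]
i=7: 2<14, L[7] = 14+2 = 16 → [4, 4, 6, 8, 10, 12, 14, 16]

[4, 4, 6, 8, 10, 12, 14, 16]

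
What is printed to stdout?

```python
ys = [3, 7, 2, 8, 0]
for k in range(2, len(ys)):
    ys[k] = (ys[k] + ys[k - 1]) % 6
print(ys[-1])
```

k=2: ys[2] = (2+7)%6 = 3 → [3, 7, 3, 8, 0]
k=3: ys[3] = (8+3)%6 = 5 → [3, 7, 3, 5, 0]
k=4: ys[4] = (0+5)%6 = 5 → [3, 7, 3, 5, 5]

5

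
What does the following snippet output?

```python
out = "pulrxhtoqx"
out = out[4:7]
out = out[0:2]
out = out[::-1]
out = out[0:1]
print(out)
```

h

slice [4:7] → 'xht'
slice [0:2] → 'xh'
reverse → 'hx'
slice [0:1] → 'h'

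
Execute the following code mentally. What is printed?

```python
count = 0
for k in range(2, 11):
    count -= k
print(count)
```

k=2: count = 0-2 = -2
k=3: count = (-2)-3 = -5
k=4: count = (-5)-4 = -9
k=5: count = (-9)-5 = -14
k=6: count = (-14)-6 = -20
k=7: count = (-20)-7 = -27
k=8: count = (-27)-8 = -35
k=9: count = (-35)-9 = -44
k=10: count = (-44)-10 = -54

-54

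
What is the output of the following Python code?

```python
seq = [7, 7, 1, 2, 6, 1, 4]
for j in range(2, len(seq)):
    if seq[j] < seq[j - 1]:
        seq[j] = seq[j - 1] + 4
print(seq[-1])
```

27

j=2: 1<7, seq[2] = 7+4 = 11 → [7, 7, 11, 2, 6, 1, 4]
j=3: 2<11, seq[3] = 11+4 = 15 → [7, 7, 11, 15, 6, 1, 4]
j=4: 6<15, seq[4] = 15+4 = 19 → [7, 7, 11, 15, 19, 1, 4]
j=5: 1<19, seq[5] = 19+4 = 23 → [7, 7, 11, 15, 19, 23, 4]
j=6: 4<23, seq[6] = 23+4 = 27 → [7, 7, 11, 15, 19, 23, 27]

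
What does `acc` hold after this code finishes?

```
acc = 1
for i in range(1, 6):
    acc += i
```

16

i=1: acc = 1+1 = 2
i=2: acc = 2+2 = 4
i=3: acc = 4+3 = 7
i=4: acc = 7+4 = 11
i=5: acc = 11+5 = 16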